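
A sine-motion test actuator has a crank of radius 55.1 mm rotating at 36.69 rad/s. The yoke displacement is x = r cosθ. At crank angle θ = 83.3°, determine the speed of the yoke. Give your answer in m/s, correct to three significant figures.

2.01

ω = 36.69 rad/s
x = r cosθ ⇒ ẋ = −rω sinθ.
|v| = rω|sinθ| = 0.0551·36.69·|sin 83.3°| = 2.0078 m/s.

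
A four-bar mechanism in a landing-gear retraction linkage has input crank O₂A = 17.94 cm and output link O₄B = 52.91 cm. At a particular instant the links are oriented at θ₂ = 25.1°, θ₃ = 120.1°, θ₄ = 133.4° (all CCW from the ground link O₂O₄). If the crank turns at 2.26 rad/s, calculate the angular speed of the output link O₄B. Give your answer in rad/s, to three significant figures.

3.32

ω₂ = 2.26 rad/s
Differentiating the loop-closure r₂e^{iθ₂}+r₃e^{iθ₃}=r₁+r₄e^{iθ₄} gives r₂ω₂e^{iθ₂}+r₃ω₃e^{iθ₃}=r₄ω₄e^{iθ₄}.
Eliminating the other unknown: ω₄ = r₂ω₂ sin(θ₂−θ₃) / [r₄ sin(θ₄−θ₃)].
Numerator sine = -0.99619; denominator sine = +0.23005.
Result = 0.1794·2.26·(-0.99619) / (0.5291·(+0.23005)) = -3.3183 rad/s; magnitude 3.3183 rad/s.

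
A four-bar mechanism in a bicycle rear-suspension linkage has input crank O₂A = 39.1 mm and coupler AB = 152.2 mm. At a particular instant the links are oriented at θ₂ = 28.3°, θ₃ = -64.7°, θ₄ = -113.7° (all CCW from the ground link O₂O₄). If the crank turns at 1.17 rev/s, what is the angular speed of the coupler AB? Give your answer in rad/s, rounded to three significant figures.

ω₂ = 7.351 rad/s (from 1.17 rev/s).
Differentiating the loop-closure r₂e^{iθ₂}+r₃e^{iθ₃}=r₁+r₄e^{iθ₄} gives r₂ω₂e^{iθ₂}+r₃ω₃e^{iθ₃}=r₄ω₄e^{iθ₄}.
Eliminating the other unknown: ω₃ = r₂ω₂ sin(θ₄−θ₂) / [r₃ sin(θ₃−θ₄)].
Numerator sine = -0.61566; denominator sine = +0.75471.
Result = 0.0391·7.351·(-0.61566) / (0.1522·(+0.75471)) = -1.5406 rad/s; magnitude 1.5406 rad/s.

1.54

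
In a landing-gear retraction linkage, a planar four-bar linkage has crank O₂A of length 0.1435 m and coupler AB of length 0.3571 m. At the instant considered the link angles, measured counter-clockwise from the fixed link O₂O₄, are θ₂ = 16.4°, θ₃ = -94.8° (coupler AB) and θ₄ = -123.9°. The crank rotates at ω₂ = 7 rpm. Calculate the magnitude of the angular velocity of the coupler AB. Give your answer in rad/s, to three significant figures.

0.387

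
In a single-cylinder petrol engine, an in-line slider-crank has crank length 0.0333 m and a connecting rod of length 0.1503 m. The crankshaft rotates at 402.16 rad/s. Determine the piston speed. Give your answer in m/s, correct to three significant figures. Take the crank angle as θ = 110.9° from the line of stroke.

11.5

ω = 402.2 rad/s
For an in-line slider-crank, x = r cosθ + √(L² − r² sin²θ), so v = −rω sinθ·[1 + r cosθ/√(L² − r² sin²θ)].
With r = 0.0333 m, L = 0.1503 m, θ = 110.9°: √(L² − r² sin²θ) = 0.14705 m.
v = −0.0333·402.2·0.93420·[1 + 0.0333·-0.35674/0.14705] = -11.5 m/s.
|v| = 11.5 m/s.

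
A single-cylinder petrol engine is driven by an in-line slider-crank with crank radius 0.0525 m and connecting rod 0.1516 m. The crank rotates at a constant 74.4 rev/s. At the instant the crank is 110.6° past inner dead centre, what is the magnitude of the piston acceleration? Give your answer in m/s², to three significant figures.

7140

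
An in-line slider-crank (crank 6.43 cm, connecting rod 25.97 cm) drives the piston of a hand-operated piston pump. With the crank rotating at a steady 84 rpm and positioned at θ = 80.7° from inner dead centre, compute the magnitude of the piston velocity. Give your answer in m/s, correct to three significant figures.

ω = 2π·84/60 = 8.796 rad/s
For an in-line slider-crank, x = r cosθ + √(L² − r² sin²θ), so v = −rω sinθ·[1 + r cosθ/√(L² − r² sin²θ)].
With r = 0.0643 m, L = 0.2597 m, θ = 80.7°: √(L² − r² sin²θ) = 0.25183 m.
v = −0.0643·8.796·0.98686·[1 + 0.0643·0.16160/0.25183] = -0.58121 m/s.
|v| = 0.58121 m/s.

0.581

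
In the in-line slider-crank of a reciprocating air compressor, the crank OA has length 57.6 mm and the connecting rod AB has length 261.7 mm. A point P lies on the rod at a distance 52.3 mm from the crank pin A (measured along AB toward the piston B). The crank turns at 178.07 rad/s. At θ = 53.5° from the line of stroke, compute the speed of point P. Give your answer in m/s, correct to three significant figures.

ω = 178.1 rad/s.  Crank-pin speed |V_A| = rω = 10.257 m/s, perpendicular to OA.
Rod angle: sinφ = −(r/L) sinθ ⇒ φ = -10.191°; ω_rod = −rω cosθ/√(L²−r²sin²θ) = -23.687 rad/s.
V_P = V_A + ω_rod × AP, with AP = 0.0523 m along the rod.
Components: V_Px = −rω sinθ − a·ω_rod·sinφ = -8.4642 m/s;  V_Py = rω cosθ + a·ω_rod·cosφ = +4.8817 m/s.
|V_P| = √(V_Px² + V_Py²) = 9.7711 m/s.

9.77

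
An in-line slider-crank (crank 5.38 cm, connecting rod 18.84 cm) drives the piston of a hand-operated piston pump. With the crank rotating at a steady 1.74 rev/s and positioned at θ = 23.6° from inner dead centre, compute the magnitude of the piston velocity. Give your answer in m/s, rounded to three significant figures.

0.298

ω = 2π·1.74 = 10.93 rad/s
For an in-line slider-crank, x = r cosθ + √(L² − r² sin²θ), so v = −rω sinθ·[1 + r cosθ/√(L² − r² sin²θ)].
With r = 0.0538 m, L = 0.1884 m, θ = 23.6°: √(L² − r² sin²θ) = 0.18716 m.
v = −0.0538·10.93·0.40035·[1 + 0.0538·0.91636/0.18716] = -0.2975 m/s.
|v| = 0.2975 m/s.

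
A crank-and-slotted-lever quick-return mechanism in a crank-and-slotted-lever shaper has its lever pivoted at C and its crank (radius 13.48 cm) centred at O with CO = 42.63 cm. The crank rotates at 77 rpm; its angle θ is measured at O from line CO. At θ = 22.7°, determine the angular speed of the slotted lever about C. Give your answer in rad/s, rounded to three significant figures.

ω = 8.063 rad/s (from 77 rpm).
Crank pin A relative to C: A = (d + r cosθ, r sinθ); lever angle φ = atan2(r sinθ, d + r cosθ).
Differentiating tanφ: φ̇ = rω(d cosθ + r)/(d² + r² + 2dr cosθ).
d² + r² + 2dr cosθ = |CA|² = 0.30593 m²;  d cosθ + r = +0.52808 m.
|ω_lever| = |0.1348·8.063·+0.52808| / 0.30593 = 1.8762 rad/s.

1.88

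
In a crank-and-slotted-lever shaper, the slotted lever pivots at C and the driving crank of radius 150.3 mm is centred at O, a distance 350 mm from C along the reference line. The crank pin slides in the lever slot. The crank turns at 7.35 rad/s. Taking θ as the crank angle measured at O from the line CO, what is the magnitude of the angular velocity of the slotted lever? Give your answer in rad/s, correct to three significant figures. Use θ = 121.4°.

ω = 7.35 rad/s
Crank pin A relative to C: A = (d + r cosθ, r sinθ); lever angle φ = atan2(r sinθ, d + r cosθ).
Differentiating tanφ: φ̇ = rω(d cosθ + r)/(d² + r² + 2dr cosθ).
d² + r² + 2dr cosθ = |CA|² = 0.0902747 m²;  d cosθ + r = -0.032053 m.
|ω_lever| = |0.1503·7.35·-0.032053| / 0.0902747 = 0.39224 rad/s.

0.392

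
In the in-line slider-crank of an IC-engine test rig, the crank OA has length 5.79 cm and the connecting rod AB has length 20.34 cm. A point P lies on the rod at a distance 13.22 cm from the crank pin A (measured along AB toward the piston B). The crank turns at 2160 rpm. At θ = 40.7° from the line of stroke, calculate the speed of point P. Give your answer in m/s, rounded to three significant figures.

10.4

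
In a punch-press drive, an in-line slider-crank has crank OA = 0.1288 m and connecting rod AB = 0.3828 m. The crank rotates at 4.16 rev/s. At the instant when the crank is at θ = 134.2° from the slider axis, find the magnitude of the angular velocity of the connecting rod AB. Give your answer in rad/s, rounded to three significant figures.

6.32

ω = 26.14 rad/s (converted from 4.16 rev/s).
The rod makes angle φ with the slider axis where L sinφ = r sinθ; differentiating, L cosφ·φ̇ = r ω cosθ.
L cosφ = √(L² − r² sin²θ) = 0.3715 m.
|ω_rod| = r ω |cosθ| / √(L² − r² sin²θ) = 0.1288·26.14·0.69717/0.3715 = 6.3179 rad/s.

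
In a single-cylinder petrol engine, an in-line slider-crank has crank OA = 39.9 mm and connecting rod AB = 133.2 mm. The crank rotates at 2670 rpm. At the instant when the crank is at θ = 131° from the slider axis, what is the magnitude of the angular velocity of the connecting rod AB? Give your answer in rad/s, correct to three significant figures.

ω = 279.6 rad/s (converted from 2670 rpm).
The rod makes angle φ with the slider axis where L sinφ = r sinθ; differentiating, L cosφ·φ̇ = r ω cosθ.
L cosφ = √(L² − r² sin²θ) = 0.12975 m.
|ω_rod| = r ω |cosθ| / √(L² − r² sin²θ) = 0.0399·279.6·0.65606/0.12975 = 56.408 rad/s.

56.4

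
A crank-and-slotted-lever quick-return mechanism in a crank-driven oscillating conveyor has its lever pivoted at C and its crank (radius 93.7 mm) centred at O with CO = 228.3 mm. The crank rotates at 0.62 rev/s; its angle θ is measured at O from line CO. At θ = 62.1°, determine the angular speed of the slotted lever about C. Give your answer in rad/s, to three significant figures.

ω = 3.896 rad/s (from 0.62 rev/s).
Crank pin A relative to C: A = (d + r cosθ, r sinθ); lever angle φ = atan2(r sinθ, d + r cosθ).
Differentiating tanφ: φ̇ = rω(d cosθ + r)/(d² + r² + 2dr cosθ).
d² + r² + 2dr cosθ = |CA|² = 0.0809202 m²;  d cosθ + r = +0.20053 m.
|ω_lever| = |0.0937·3.896·+0.20053| / 0.0809202 = 0.90454 rad/s.

0.905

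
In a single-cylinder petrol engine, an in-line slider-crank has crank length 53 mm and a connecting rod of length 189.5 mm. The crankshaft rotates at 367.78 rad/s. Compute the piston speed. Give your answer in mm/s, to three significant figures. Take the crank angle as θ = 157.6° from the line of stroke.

5500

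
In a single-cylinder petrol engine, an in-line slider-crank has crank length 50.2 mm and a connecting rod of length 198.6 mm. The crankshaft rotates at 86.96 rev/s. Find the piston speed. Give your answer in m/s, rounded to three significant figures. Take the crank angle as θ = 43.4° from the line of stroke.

22.4

ω = 2π·87 = 546.4 rad/s
For an in-line slider-crank, x = r cosθ + √(L² − r² sin²θ), so v = −rω sinθ·[1 + r cosθ/√(L² − r² sin²θ)].
With r = 0.0502 m, L = 0.1986 m, θ = 43.4°: √(L² − r² sin²θ) = 0.19558 m.
v = −0.0502·546.4·0.68709·[1 + 0.0502·0.72657/0.19558] = -22.36 m/s.
|v| = 22.36 m/s.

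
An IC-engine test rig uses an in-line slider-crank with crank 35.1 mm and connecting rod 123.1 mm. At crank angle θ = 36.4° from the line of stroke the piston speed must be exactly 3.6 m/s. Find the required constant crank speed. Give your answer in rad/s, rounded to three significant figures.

140

For an in-line slider-crank, |v_piston| = rω|sinθ|·[1 + r cosθ/√(L² − r² sin²θ)].
With r = 0.0351 m, L = 0.1231 m, θ = 36.4°: the bracketed kinematic factor |dx/dθ| = 0.025679 m.
ω = v/|dx/dθ| = 3.6/0.025679 = 140.19 rad/s.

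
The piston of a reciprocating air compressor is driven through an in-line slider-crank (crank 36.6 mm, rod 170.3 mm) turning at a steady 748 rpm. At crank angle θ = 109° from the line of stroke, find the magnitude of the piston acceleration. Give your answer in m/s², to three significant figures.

112

ω = 2π·748/60 = 78.33 rad/s
x(θ) = r cosθ + √(L² − r² sin²θ); with ω constant, a = ω²·d²x/dθ².
d²x/dθ² = −r cosθ − r²(cos2θ)/√u − r⁴ sin²2θ/(4u^{3/2}),  u = L² − r² sin²θ = 0.0278045 m².
Substituting r = 0.0366 m, L = 0.1703 m, θ = 109°: d²x/dθ² = +0.01821 m.
a = ω²·d²x/dθ² = (78.33)²·(+0.01821) = +111.73 m/s²;  |a| = 111.73 m/s².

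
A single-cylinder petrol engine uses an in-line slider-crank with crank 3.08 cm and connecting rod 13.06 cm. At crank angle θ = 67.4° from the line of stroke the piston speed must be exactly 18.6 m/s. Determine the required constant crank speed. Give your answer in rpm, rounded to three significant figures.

For an in-line slider-crank, |v_piston| = rω|sinθ|·[1 + r cosθ/√(L² − r² sin²θ)].
With r = 0.0308 m, L = 0.1306 m, θ = 67.4°: the bracketed kinematic factor |dx/dθ| = 0.031075 m.
ω = v/|dx/dθ| = 18.6/0.031075 = 598.55 rad/s.
N = 60ω/(2π) = 5715.7 rpm.

5720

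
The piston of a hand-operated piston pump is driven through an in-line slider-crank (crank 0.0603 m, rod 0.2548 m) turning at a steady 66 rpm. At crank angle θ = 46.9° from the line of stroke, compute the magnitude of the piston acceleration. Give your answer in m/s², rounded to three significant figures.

1.93

ω = 2π·66/60 = 6.912 rad/s
x(θ) = r cosθ + √(L² − r² sin²θ); with ω constant, a = ω²·d²x/dθ².
d²x/dθ² = −r cosθ − r²(cos2θ)/√u − r⁴ sin²2θ/(4u^{3/2}),  u = L² − r² sin²θ = 0.0629845 m².
Substituting r = 0.0603 m, L = 0.2548 m, θ = 46.9°: d²x/dθ² = -0.040449 m.
a = ω²·d²x/dθ² = (6.912)²·(-0.040449) = -1.9322 m/s²;  |a| = 1.9322 m/s².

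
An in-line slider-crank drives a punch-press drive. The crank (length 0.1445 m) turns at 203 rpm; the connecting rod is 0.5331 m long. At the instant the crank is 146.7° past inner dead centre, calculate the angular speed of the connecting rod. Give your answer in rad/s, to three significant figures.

4.87

ω = 21.26 rad/s (converted from 203 rpm).
The rod makes angle φ with the slider axis where L sinφ = r sinθ; differentiating, L cosφ·φ̇ = r ω cosθ.
L cosφ = √(L² − r² sin²θ) = 0.52716 m.
|ω_rod| = r ω |cosθ| / √(L² − r² sin²θ) = 0.1445·21.26·0.83581/0.52716 = 4.8703 rad/s.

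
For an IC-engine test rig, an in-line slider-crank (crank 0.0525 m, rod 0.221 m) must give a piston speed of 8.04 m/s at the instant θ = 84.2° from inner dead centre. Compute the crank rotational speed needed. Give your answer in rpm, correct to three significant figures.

1430

For an in-line slider-crank, |v_piston| = rω|sinθ|·[1 + r cosθ/√(L² − r² sin²θ)].
With r = 0.0525 m, L = 0.221 m, θ = 84.2°: the bracketed kinematic factor |dx/dθ| = 0.053522 m.
ω = v/|dx/dθ| = 8.04/0.053522 = 150.22 rad/s.
N = 60ω/(2π) = 1434.5 rpm.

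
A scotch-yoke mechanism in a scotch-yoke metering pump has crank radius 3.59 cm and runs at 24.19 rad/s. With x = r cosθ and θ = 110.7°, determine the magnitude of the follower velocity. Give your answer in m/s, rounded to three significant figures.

0.812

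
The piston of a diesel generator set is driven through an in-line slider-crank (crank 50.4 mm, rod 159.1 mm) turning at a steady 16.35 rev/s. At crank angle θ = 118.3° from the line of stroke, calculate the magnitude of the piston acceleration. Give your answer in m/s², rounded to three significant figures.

ω = 2π·16.4 = 102.7 rad/s
x(θ) = r cosθ + √(L² − r² sin²θ); with ω constant, a = ω²·d²x/dθ².
d²x/dθ² = −r cosθ − r²(cos2θ)/√u − r⁴ sin²2θ/(4u^{3/2}),  u = L² − r² sin²θ = 0.0233436 m².
Substituting r = 0.0504 m, L = 0.1591 m, θ = 118.3°: d²x/dθ² = +0.032731 m.
a = ω²·d²x/dθ² = (102.7)²·(+0.032731) = +345.42 m/s²;  |a| = 345.42 m/s².

345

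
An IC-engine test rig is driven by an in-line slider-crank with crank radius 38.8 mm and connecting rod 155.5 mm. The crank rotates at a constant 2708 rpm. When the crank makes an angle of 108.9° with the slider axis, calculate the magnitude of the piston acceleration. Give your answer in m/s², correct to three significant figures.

ω = 2π·2708/60 = 283.6 rad/s
x(θ) = r cosθ + √(L² − r² sin²θ); with ω constant, a = ω²·d²x/dθ².
d²x/dθ² = −r cosθ − r²(cos2θ)/√u − r⁴ sin²2θ/(4u^{3/2}),  u = L² − r² sin²θ = 0.0228328 m².
Substituting r = 0.0388 m, L = 0.1555 m, θ = 108.9°: d²x/dθ² = +0.020379 m.
a = ω²·d²x/dθ² = (283.6)²·(+0.020379) = +1638.8 m/s²;  |a| = 1638.8 m/s².

1640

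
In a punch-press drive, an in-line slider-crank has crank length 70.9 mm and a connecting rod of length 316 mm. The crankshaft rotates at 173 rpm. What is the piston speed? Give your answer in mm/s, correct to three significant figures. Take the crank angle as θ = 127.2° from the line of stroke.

882

ω = 2π·173/60 = 18.12 rad/s
For an in-line slider-crank, x = r cosθ + √(L² − r² sin²θ), so v = −rω sinθ·[1 + r cosθ/√(L² − r² sin²θ)].
With r = 0.0709 m, L = 0.316 m, θ = 127.2°: √(L² − r² sin²θ) = 0.31091 m.
v = −0.0709·18.12·0.79653·[1 + 0.0709·-0.60460/0.31091] = -0.88205 m/s.
|v| = 0.88205 m/s = 882.05 mm/s.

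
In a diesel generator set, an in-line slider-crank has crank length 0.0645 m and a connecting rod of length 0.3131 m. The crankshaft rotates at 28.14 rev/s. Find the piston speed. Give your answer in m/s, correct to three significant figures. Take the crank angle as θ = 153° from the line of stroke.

4.22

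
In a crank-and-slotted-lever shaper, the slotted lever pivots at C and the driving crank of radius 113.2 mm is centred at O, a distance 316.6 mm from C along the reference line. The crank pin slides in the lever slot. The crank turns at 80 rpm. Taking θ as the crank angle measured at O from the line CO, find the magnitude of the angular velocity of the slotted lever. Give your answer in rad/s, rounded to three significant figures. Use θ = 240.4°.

0.527

ω = 8.378 rad/s (from 80 rpm).
Crank pin A relative to C: A = (d + r cosθ, r sinθ); lever angle φ = atan2(r sinθ, d + r cosθ).
Differentiating tanφ: φ̇ = rω(d cosθ + r)/(d² + r² + 2dr cosθ).
d² + r² + 2dr cosθ = |CA|² = 0.0776449 m²;  d cosθ + r = -0.043182 m.
|ω_lever| = |0.1132·8.378·-0.043182| / 0.0776449 = 0.52742 rad/s.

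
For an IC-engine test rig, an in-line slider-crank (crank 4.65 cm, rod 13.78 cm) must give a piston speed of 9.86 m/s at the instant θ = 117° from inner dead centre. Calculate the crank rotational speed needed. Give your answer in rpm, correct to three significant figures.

2710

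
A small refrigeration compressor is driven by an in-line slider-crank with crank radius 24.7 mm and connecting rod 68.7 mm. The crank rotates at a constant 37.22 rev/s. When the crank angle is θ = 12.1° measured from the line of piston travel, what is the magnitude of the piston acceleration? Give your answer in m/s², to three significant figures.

1770

ω = 2π·37.2 = 233.9 rad/s
x(θ) = r cosθ + √(L² − r² sin²θ); with ω constant, a = ω²·d²x/dθ².
d²x/dθ² = −r cosθ − r²(cos2θ)/√u − r⁴ sin²2θ/(4u^{3/2}),  u = L² − r² sin²θ = 0.00469288 m².
Substituting r = 0.0247 m, L = 0.0687 m, θ = 12.1°: d²x/dθ² = -0.032323 m.
a = ω²·d²x/dθ² = (233.9)²·(-0.032323) = -1767.8 m/s²;  |a| = 1767.8 m/s².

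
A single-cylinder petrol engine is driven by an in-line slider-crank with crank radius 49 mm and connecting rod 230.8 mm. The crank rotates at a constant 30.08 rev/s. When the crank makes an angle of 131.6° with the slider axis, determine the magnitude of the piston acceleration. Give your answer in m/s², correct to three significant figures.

ω = 2π·30.1 = 189 rad/s
x(θ) = r cosθ + √(L² − r² sin²θ); with ω constant, a = ω²·d²x/dθ².
d²x/dθ² = −r cosθ − r²(cos2θ)/√u − r⁴ sin²2θ/(4u^{3/2}),  u = L² − r² sin²θ = 0.051926 m².
Substituting r = 0.049 m, L = 0.2308 m, θ = 131.6°: d²x/dθ² = +0.03366 m.
a = ω²·d²x/dθ² = (189)²·(+0.03366) = +1202.3 m/s²;  |a| = 1202.3 m/s².

1200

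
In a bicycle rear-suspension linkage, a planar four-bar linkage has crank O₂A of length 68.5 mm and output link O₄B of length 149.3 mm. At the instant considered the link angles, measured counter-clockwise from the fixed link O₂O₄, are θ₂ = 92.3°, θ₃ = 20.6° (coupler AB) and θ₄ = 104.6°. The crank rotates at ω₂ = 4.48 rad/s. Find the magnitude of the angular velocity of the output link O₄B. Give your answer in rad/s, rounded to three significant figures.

ω₂ = 4.48 rad/s
Differentiating the loop-closure r₂e^{iθ₂}+r₃e^{iθ₃}=r₁+r₄e^{iθ₄} gives r₂ω₂e^{iθ₂}+r₃ω₃e^{iθ₃}=r₄ω₄e^{iθ₄}.
Eliminating the other unknown: ω₄ = r₂ω₂ sin(θ₂−θ₃) / [r₄ sin(θ₄−θ₃)].
Numerator sine = +0.94943; denominator sine = +0.99452.
Result = 0.0685·4.48·(+0.94943) / (0.1493·(+0.99452)) = +1.9623 rad/s; magnitude 1.9623 rad/s.

1.96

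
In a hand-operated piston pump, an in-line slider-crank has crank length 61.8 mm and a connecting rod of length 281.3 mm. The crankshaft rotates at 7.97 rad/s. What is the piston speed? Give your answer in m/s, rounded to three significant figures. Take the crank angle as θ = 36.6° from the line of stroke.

ω = 7.97 rad/s
For an in-line slider-crank, x = r cosθ + √(L² − r² sin²θ), so v = −rω sinθ·[1 + r cosθ/√(L² − r² sin²θ)].
With r = 0.0618 m, L = 0.2813 m, θ = 36.6°: √(L² − r² sin²θ) = 0.27888 m.
v = −0.0618·7.97·0.59622·[1 + 0.0618·0.80282/0.27888] = -0.34591 m/s.
|v| = 0.34591 m/s.

0.346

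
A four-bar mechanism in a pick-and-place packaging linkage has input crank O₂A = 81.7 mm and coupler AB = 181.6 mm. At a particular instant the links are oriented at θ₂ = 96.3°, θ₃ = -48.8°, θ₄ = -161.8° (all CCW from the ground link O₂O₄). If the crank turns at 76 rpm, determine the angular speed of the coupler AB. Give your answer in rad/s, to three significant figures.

ω₂ = 7.959 rad/s (from 76 rpm).
Differentiating the loop-closure r₂e^{iθ₂}+r₃e^{iθ₃}=r₁+r₄e^{iθ₄} gives r₂ω₂e^{iθ₂}+r₃ω₃e^{iθ₃}=r₄ω₄e^{iθ₄}.
Eliminating the other unknown: ω₃ = r₂ω₂ sin(θ₄−θ₂) / [r₃ sin(θ₃−θ₄)].
Numerator sine = +0.97851; denominator sine = +0.92050.
Result = 0.0817·7.959·(+0.97851) / (0.1816·(+0.92050)) = +3.8062 rad/s; magnitude 3.8062 rad/s.

3.81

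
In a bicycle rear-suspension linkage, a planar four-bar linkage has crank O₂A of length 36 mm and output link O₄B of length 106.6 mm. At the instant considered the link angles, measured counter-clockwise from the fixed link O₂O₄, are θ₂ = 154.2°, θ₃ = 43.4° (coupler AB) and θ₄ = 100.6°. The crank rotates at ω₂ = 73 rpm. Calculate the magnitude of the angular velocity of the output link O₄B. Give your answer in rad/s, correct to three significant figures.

ω₂ = 7.645 rad/s (from 73 rpm).
Differentiating the loop-closure r₂e^{iθ₂}+r₃e^{iθ₃}=r₁+r₄e^{iθ₄} gives r₂ω₂e^{iθ₂}+r₃ω₃e^{iθ₃}=r₄ω₄e^{iθ₄}.
Eliminating the other unknown: ω₄ = r₂ω₂ sin(θ₂−θ₃) / [r₄ sin(θ₄−θ₃)].
Numerator sine = +0.93483; denominator sine = +0.84057.
Result = 0.036·7.645·(+0.93483) / (0.1066·(+0.84057)) = +2.8711 rad/s; magnitude 2.8711 rad/s.

2.87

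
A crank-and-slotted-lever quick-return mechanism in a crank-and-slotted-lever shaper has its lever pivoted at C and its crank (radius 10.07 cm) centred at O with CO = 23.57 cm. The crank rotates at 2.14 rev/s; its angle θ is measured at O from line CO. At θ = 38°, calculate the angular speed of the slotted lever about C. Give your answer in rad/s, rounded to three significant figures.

ω = 13.45 rad/s (from 2.14 rev/s).
Crank pin A relative to C: A = (d + r cosθ, r sinθ); lever angle φ = atan2(r sinθ, d + r cosθ).
Differentiating tanφ: φ̇ = rω(d cosθ + r)/(d² + r² + 2dr cosθ).
d² + r² + 2dr cosθ = |CA|² = 0.103102 m²;  d cosθ + r = +0.28643 m.
|ω_lever| = |0.1007·13.45·+0.28643| / 0.103102 = 3.7617 rad/s.

3.76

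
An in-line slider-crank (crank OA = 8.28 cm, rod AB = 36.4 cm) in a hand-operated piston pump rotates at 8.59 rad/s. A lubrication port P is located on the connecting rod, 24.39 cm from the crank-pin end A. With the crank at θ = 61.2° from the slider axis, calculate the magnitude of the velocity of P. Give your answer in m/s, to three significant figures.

ω = 8.59 rad/s.  Crank-pin speed |V_A| = rω = 0.71125 m/s, perpendicular to OA.
Rod angle: sinφ = −(r/L) sinθ ⇒ φ = -11.498°; ω_rod = −rω cosθ/√(L²−r²sin²θ) = -0.96062 rad/s.
V_P = V_A + ω_rod × AP, with AP = 0.2439 m along the rod.
Components: V_Px = −rω sinθ − a·ω_rod·sinφ = -0.66998 m/s;  V_Py = rω cosθ + a·ω_rod·cosφ = +0.11306 m/s.
|V_P| = √(V_Px² + V_Py²) = 0.67945 m/s.

0.679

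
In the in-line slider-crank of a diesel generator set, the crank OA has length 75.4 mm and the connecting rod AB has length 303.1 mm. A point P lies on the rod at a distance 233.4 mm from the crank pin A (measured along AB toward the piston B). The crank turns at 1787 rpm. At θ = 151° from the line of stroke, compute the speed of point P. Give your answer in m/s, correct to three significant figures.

6.35

ω = 187.1 rad/s.  Crank-pin speed |V_A| = rω = 14.11 m/s, perpendicular to OA.
Rod angle: sinφ = −(r/L) sinθ ⇒ φ = -6.927°; ω_rod = −rω cosθ/√(L²−r²sin²θ) = +41.015 rad/s.
V_P = V_A + ω_rod × AP, with AP = 0.2334 m along the rod.
Components: V_Px = −rω sinθ − a·ω_rod·sinφ = -5.6861 m/s;  V_Py = rω cosθ + a·ω_rod·cosφ = -2.8379 m/s.
|V_P| = √(V_Px² + V_Py²) = 6.3549 m/s.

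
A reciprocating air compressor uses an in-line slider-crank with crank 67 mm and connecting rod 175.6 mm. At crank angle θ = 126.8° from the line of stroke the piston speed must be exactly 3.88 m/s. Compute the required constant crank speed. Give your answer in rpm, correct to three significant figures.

909

For an in-line slider-crank, |v_piston| = rω|sinθ|·[1 + r cosθ/√(L² − r² sin²θ)].
With r = 0.067 m, L = 0.1756 m, θ = 126.8°: the bracketed kinematic factor |dx/dθ| = 0.040771 m.
ω = v/|dx/dθ| = 3.88/0.040771 = 95.165 rad/s.
N = 60ω/(2π) = 908.76 rpm.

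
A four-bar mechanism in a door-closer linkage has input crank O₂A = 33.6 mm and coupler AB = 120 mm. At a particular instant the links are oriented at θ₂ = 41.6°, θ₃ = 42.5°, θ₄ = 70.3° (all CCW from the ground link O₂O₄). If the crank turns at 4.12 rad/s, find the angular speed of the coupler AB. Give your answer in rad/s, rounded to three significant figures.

ω₂ = 4.12 rad/s
Differentiating the loop-closure r₂e^{iθ₂}+r₃e^{iθ₃}=r₁+r₄e^{iθ₄} gives r₂ω₂e^{iθ₂}+r₃ω₃e^{iθ₃}=r₄ω₄e^{iθ₄}.
Eliminating the other unknown: ω₃ = r₂ω₂ sin(θ₄−θ₂) / [r₃ sin(θ₃−θ₄)].
Numerator sine = +0.48022; denominator sine = -0.46639.
Result = 0.0336·4.12·(+0.48022) / (0.12·(-0.46639)) = -1.1878 rad/s; magnitude 1.1878 rad/s.

1.19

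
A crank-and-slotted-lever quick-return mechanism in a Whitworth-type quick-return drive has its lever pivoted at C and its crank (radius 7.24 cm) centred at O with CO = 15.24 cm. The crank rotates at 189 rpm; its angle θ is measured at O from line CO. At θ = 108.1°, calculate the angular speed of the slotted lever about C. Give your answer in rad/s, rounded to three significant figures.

1.66

ω = 19.79 rad/s (from 189 rpm).
Crank pin A relative to C: A = (d + r cosθ, r sinθ); lever angle φ = atan2(r sinθ, d + r cosθ).
Differentiating tanφ: φ̇ = rω(d cosθ + r)/(d² + r² + 2dr cosθ).
d² + r² + 2dr cosθ = |CA|² = 0.0216117 m²;  d cosθ + r = +0.025053 m.
|ω_lever| = |0.0724·19.79·+0.025053| / 0.0216117 = 1.6611 rad/s.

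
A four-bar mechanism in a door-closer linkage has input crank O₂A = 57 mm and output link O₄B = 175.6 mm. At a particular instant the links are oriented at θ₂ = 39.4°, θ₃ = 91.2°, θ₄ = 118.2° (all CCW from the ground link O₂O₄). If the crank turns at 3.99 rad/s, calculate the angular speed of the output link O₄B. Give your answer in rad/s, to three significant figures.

ω₂ = 3.99 rad/s
Differentiating the loop-closure r₂e^{iθ₂}+r₃e^{iθ₃}=r₁+r₄e^{iθ₄} gives r₂ω₂e^{iθ₂}+r₃ω₃e^{iθ₃}=r₄ω₄e^{iθ₄}.
Eliminating the other unknown: ω₄ = r₂ω₂ sin(θ₂−θ₃) / [r₄ sin(θ₄−θ₃)].
Numerator sine = -0.78586; denominator sine = +0.45399.
Result = 0.057·3.99·(-0.78586) / (0.1756·(+0.45399)) = -2.2419 rad/s; magnitude 2.2419 rad/s.

2.24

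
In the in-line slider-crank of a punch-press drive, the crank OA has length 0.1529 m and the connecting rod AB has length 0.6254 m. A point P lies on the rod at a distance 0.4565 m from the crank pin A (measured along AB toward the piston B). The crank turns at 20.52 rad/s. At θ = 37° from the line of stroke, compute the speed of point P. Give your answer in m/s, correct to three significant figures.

ω = 20.52 rad/s.  Crank-pin speed |V_A| = rω = 3.1375 m/s, perpendicular to OA.
Rod angle: sinφ = −(r/L) sinθ ⇒ φ = -8.461°; ω_rod = −rω cosθ/√(L²−r²sin²θ) = -4.0507 rad/s.
V_P = V_A + ω_rod × AP, with AP = 0.4565 m along the rod.
Components: V_Px = −rω sinθ − a·ω_rod·sinφ = -2.1603 m/s;  V_Py = rω cosθ + a·ω_rod·cosφ = +0.67671 m/s.
|V_P| = √(V_Px² + V_Py²) = 2.2638 m/s.

2.26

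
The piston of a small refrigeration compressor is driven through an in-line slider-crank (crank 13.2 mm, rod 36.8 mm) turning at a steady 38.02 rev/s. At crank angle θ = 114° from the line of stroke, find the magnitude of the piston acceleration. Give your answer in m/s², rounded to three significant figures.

492

ω = 2π·38 = 238.9 rad/s
x(θ) = r cosθ + √(L² − r² sin²θ); with ω constant, a = ω²·d²x/dθ².
d²x/dθ² = −r cosθ − r²(cos2θ)/√u − r⁴ sin²2θ/(4u^{3/2}),  u = L² − r² sin²θ = 0.00120883 m².
Substituting r = 0.0132 m, L = 0.0368 m, θ = 114°: d²x/dθ² = +0.0086225 m.
a = ω²·d²x/dθ² = (238.9)²·(+0.0086225) = +492.06 m/s²;  |a| = 492.06 m/s².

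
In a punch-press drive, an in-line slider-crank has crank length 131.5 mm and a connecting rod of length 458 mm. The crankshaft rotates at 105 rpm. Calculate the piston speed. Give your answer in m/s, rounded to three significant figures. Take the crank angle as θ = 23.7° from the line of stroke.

ω = 2π·105/60 = 11 rad/s
For an in-line slider-crank, x = r cosθ + √(L² − r² sin²θ), so v = −rω sinθ·[1 + r cosθ/√(L² − r² sin²θ)].
With r = 0.1315 m, L = 0.458 m, θ = 23.7°: √(L² − r² sin²θ) = 0.45494 m.
v = −0.1315·11·0.40195·[1 + 0.1315·0.91566/0.45494] = -0.73501 m/s.
|v| = 0.73501 m/s.

0.735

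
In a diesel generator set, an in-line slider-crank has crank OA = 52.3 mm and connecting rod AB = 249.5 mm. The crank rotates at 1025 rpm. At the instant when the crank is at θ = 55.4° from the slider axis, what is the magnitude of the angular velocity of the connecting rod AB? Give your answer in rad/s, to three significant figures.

ω = 107.3 rad/s (converted from 1025 rpm).
The rod makes angle φ with the slider axis where L sinφ = r sinθ; differentiating, L cosφ·φ̇ = r ω cosθ.
L cosφ = √(L² − r² sin²θ) = 0.24576 m.
|ω_rod| = r ω |cosθ| / √(L² − r² sin²θ) = 0.0523·107.3·0.56784/0.24576 = 12.971 rad/s.

13.0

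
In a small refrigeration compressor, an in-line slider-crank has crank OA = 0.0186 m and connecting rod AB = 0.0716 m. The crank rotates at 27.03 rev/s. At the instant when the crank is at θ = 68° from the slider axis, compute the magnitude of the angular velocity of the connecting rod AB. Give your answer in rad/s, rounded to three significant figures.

17.0

ω = 169.8 rad/s (converted from 27.03 rev/s).
The rod makes angle φ with the slider axis where L sinφ = r sinθ; differentiating, L cosφ·φ̇ = r ω cosθ.
L cosφ = √(L² − r² sin²θ) = 0.069492 m.
|ω_rod| = r ω |cosθ| / √(L² − r² sin²θ) = 0.0186·169.8·0.37461/0.069492 = 17.029 rad/s.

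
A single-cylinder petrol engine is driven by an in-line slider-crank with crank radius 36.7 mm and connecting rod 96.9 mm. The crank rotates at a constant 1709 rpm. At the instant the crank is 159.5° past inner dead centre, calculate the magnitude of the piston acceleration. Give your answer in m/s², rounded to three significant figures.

755

ω = 2π·1709/60 = 179 rad/s
x(θ) = r cosθ + √(L² − r² sin²θ); with ω constant, a = ω²·d²x/dθ².
d²x/dθ² = −r cosθ − r²(cos2θ)/√u − r⁴ sin²2θ/(4u^{3/2}),  u = L² − r² sin²θ = 0.00922442 m².
Substituting r = 0.0367 m, L = 0.0969 m, θ = 159.5°: d²x/dθ² = +0.023572 m.
a = ω²·d²x/dθ² = (179)²·(+0.023572) = +754.97 m/s²;  |a| = 754.97 m/s².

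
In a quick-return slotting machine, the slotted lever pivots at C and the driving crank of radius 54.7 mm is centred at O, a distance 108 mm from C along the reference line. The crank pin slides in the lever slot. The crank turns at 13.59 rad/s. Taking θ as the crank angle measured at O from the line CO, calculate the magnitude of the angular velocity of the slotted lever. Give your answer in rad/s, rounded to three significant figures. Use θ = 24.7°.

ω = 13.59 rad/s
Crank pin A relative to C: A = (d + r cosθ, r sinθ); lever angle φ = atan2(r sinθ, d + r cosθ).
Differentiating tanφ: φ̇ = rω(d cosθ + r)/(d² + r² + 2dr cosθ).
d² + r² + 2dr cosθ = |CA|² = 0.0253903 m²;  d cosθ + r = +0.15282 m.
|ω_lever| = |0.0547·13.59·+0.15282| / 0.0253903 = 4.4742 rad/s.

4.47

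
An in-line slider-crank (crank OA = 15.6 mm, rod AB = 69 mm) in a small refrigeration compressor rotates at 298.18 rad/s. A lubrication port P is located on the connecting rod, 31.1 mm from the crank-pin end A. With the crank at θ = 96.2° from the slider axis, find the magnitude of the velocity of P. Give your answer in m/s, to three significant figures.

ω = 298.2 rad/s.  Crank-pin speed |V_A| = rω = 4.6516 m/s, perpendicular to OA.
Rod angle: sinφ = −(r/L) sinθ ⇒ φ = -12.989°; ω_rod = −rω cosθ/√(L²−r²sin²θ) = +7.4719 rad/s.
V_P = V_A + ω_rod × AP, with AP = 0.0311 m along the rod.
Components: V_Px = −rω sinθ − a·ω_rod·sinφ = -4.5722 m/s;  V_Py = rω cosθ + a·ω_rod·cosφ = -0.27594 m/s.
|V_P| = √(V_Px² + V_Py²) = 4.5805 m/s.

4.58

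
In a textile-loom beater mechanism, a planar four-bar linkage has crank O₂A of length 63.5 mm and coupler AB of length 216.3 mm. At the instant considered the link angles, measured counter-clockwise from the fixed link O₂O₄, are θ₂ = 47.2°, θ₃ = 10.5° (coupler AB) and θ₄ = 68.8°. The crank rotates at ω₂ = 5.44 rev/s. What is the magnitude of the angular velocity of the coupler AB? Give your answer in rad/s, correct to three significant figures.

4.34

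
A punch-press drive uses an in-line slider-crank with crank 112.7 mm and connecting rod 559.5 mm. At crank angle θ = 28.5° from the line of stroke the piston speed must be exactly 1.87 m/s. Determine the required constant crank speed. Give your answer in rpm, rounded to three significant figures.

282

For an in-line slider-crank, |v_piston| = rω|sinθ|·[1 + r cosθ/√(L² − r² sin²θ)].
With r = 0.1127 m, L = 0.5595 m, θ = 28.5°: the bracketed kinematic factor |dx/dθ| = 0.063339 m.
ω = v/|dx/dθ| = 1.87/0.063339 = 29.523 rad/s.
N = 60ω/(2π) = 281.93 rpm.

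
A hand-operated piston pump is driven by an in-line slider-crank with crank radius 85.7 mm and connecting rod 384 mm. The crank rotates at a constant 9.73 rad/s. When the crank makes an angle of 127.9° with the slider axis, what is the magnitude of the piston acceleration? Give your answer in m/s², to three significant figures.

ω = 9.73 rad/s
x(θ) = r cosθ + √(L² − r² sin²θ); with ω constant, a = ω²·d²x/dθ².
d²x/dθ² = −r cosθ − r²(cos2θ)/√u − r⁴ sin²2θ/(4u^{3/2}),  u = L² − r² sin²θ = 0.142883 m².
Substituting r = 0.0857 m, L = 0.384 m, θ = 127.9°: d²x/dθ² = +0.057176 m.
a = ω²·d²x/dθ² = (9.73)²·(+0.057176) = +5.413 m/s²;  |a| = 5.413 m/s².

5.41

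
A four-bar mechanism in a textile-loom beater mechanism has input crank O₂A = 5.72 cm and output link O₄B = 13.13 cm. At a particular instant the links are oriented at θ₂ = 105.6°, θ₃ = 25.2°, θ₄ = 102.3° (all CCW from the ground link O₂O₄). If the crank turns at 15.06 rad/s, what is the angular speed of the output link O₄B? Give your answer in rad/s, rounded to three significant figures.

6.64

ω₂ = 15.06 rad/s
Differentiating the loop-closure r₂e^{iθ₂}+r₃e^{iθ₃}=r₁+r₄e^{iθ₄} gives r₂ω₂e^{iθ₂}+r₃ω₃e^{iθ₃}=r₄ω₄e^{iθ₄}.
Eliminating the other unknown: ω₄ = r₂ω₂ sin(θ₂−θ₃) / [r₄ sin(θ₄−θ₃)].
Numerator sine = +0.98600; denominator sine = +0.97476.
Result = 0.0572·15.06·(+0.98600) / (0.1313·(+0.97476)) = +6.6364 rad/s; magnitude 6.6364 rad/s.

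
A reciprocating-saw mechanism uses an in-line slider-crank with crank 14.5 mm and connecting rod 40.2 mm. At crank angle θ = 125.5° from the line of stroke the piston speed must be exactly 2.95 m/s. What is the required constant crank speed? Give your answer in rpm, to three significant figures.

3060

For an in-line slider-crank, |v_piston| = rω|sinθ|·[1 + r cosθ/√(L² − r² sin²θ)].
With r = 0.0145 m, L = 0.0402 m, θ = 125.5°: the bracketed kinematic factor |dx/dθ| = 0.0092181 m.
ω = v/|dx/dθ| = 2.95/0.0092181 = 320.02 rad/s.
N = 60ω/(2π) = 3056 rpm.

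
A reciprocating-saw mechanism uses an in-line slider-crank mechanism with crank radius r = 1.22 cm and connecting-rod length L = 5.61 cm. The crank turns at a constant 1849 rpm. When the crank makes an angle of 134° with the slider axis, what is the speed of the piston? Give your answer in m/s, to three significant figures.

1.44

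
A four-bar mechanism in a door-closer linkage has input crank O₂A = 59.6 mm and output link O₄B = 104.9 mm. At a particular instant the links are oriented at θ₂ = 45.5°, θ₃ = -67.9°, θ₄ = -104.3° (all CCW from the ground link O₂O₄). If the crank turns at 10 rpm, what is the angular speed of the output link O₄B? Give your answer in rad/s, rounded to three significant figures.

ω₂ = 1.047 rad/s (from 10 rpm).
Differentiating the loop-closure r₂e^{iθ₂}+r₃e^{iθ₃}=r₁+r₄e^{iθ₄} gives r₂ω₂e^{iθ₂}+r₃ω₃e^{iθ₃}=r₄ω₄e^{iθ₄}.
Eliminating the other unknown: ω₄ = r₂ω₂ sin(θ₂−θ₃) / [r₄ sin(θ₄−θ₃)].
Numerator sine = +0.91775; denominator sine = -0.59342.
Result = 0.0596·1.047·(+0.91775) / (0.1049·(-0.59342)) = -0.92016 rad/s; magnitude 0.92016 rad/s.

0.920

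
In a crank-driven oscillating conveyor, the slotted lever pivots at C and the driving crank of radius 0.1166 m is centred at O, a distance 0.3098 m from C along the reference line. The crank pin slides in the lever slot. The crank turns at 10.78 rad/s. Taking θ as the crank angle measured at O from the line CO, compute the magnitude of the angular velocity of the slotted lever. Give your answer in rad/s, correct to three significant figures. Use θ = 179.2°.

6.50

ω = 10.78 rad/s
Crank pin A relative to C: A = (d + r cosθ, r sinθ); lever angle φ = atan2(r sinθ, d + r cosθ).
Differentiating tanφ: φ̇ = rω(d cosθ + r)/(d² + r² + 2dr cosθ).
d² + r² + 2dr cosθ = |CA|² = 0.0373333 m²;  d cosθ + r = -0.19317 m.
|ω_lever| = |0.1166·10.78·-0.19317| / 0.0373333 = 6.5037 rad/s.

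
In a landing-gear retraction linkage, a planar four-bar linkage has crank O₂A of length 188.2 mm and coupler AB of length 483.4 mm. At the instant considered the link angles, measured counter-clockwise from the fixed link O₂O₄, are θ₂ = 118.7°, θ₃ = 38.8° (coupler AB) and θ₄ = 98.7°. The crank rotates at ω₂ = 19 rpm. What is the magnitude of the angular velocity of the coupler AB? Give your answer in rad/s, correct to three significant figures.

0.306

ω₂ = 1.99 rad/s (from 19 rpm).
Differentiating the loop-closure r₂e^{iθ₂}+r₃e^{iθ₃}=r₁+r₄e^{iθ₄} gives r₂ω₂e^{iθ₂}+r₃ω₃e^{iθ₃}=r₄ω₄e^{iθ₄}.
Eliminating the other unknown: ω₃ = r₂ω₂ sin(θ₄−θ₂) / [r₃ sin(θ₃−θ₄)].
Numerator sine = -0.34202; denominator sine = -0.86515.
Result = 0.1882·1.99·(-0.34202) / (0.4834·(-0.86515)) = +0.30623 rad/s; magnitude 0.30623 rad/s.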